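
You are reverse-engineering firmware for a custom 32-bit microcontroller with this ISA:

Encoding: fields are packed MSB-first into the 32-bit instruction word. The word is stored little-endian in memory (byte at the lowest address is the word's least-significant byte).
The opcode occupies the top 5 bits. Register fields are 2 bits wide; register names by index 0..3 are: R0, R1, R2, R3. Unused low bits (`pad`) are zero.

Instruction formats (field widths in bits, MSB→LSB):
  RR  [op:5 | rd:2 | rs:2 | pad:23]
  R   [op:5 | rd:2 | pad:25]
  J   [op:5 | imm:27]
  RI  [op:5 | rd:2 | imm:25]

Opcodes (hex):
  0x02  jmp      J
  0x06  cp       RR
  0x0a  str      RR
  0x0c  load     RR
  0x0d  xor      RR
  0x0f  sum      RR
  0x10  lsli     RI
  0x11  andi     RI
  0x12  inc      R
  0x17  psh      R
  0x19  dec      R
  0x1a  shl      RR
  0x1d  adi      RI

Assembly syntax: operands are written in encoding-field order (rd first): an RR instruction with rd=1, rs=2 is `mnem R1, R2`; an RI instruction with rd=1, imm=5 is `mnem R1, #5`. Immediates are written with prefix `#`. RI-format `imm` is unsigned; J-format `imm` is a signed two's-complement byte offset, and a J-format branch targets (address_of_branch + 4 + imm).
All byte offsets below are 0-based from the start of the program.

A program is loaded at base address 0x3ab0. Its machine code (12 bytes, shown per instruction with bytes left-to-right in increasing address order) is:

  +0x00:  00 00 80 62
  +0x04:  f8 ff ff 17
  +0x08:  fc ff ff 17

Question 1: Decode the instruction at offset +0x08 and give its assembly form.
off 0x08: read fc ff ff 17 as little → 0x17fffffc
  opcode bits[31:27]=0x2: jmp/J
  [26:0] imm=134217724 (s27→-4) = #-4

jmp #-4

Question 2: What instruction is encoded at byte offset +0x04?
@+04  little-endian(f8 ff ff 17) = 0x17fffff8
  op=0x17fffff8>>27=0x2 ⇒ jmp (J)
  [26:0] imm=134217720 (s27→-8) = #-8

jmp #-8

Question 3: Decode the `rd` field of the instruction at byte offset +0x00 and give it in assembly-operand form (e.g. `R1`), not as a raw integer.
[00] 00 00 80 62 → 0x62800000
  opcode bits[31:27]=0xc: load/RR
  [26:25] rd=1 = R1
  [24:23] rs=1 = R1

R1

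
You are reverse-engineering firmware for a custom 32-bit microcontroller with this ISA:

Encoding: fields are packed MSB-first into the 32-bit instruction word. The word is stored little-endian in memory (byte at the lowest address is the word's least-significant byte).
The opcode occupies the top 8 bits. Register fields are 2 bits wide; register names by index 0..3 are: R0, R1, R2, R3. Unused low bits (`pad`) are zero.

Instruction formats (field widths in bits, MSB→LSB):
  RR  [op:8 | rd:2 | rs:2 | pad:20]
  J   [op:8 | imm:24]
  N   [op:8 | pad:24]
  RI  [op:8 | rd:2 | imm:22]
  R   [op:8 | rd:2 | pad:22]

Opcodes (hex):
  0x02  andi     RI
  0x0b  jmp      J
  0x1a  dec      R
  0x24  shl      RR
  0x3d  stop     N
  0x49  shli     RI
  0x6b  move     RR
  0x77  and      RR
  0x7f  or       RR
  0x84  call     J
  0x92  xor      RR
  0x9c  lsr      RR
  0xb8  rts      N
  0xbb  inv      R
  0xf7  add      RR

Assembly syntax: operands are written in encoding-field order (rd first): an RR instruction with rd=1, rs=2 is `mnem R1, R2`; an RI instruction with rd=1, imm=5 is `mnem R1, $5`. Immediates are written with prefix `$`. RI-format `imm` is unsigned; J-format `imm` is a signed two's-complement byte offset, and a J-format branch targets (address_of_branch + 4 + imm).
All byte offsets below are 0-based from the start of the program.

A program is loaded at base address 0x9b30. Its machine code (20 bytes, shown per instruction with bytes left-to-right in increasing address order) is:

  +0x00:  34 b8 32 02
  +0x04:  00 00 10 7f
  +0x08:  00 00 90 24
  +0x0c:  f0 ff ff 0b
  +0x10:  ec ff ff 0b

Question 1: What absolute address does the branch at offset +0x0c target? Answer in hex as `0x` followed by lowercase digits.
0x9b30

+0x0c: f0 ff ff 0b ⇒ word 0x0bfffff0 (little)
  top 8b → 0xb → jmp [J]
  imm@[23:0]=0xfffff0 (s24→-16) ⇒ $-16
  target = base 0x9b30 + off 0x0c + 4 + imm -16 = 0x9b30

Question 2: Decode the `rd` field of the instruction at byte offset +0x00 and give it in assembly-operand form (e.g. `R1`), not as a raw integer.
off 0x00: read 34 b8 32 02 as little → 0x0232b834
  opcode bits[31:24]=0x2: andi/RI
  rd@[23:22]=0x0 ⇒ R0
  imm@[21:0]=0x32b834 ⇒ $3323956

R0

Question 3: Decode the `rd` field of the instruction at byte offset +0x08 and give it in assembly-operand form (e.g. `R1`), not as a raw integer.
R2

off 0x08: read 00 00 90 24 as little → 0x24900000
  top 8b → 0x24 → shl [RR]
  [23:22] rd=2 = R2
  [21:20] rs=1 = R1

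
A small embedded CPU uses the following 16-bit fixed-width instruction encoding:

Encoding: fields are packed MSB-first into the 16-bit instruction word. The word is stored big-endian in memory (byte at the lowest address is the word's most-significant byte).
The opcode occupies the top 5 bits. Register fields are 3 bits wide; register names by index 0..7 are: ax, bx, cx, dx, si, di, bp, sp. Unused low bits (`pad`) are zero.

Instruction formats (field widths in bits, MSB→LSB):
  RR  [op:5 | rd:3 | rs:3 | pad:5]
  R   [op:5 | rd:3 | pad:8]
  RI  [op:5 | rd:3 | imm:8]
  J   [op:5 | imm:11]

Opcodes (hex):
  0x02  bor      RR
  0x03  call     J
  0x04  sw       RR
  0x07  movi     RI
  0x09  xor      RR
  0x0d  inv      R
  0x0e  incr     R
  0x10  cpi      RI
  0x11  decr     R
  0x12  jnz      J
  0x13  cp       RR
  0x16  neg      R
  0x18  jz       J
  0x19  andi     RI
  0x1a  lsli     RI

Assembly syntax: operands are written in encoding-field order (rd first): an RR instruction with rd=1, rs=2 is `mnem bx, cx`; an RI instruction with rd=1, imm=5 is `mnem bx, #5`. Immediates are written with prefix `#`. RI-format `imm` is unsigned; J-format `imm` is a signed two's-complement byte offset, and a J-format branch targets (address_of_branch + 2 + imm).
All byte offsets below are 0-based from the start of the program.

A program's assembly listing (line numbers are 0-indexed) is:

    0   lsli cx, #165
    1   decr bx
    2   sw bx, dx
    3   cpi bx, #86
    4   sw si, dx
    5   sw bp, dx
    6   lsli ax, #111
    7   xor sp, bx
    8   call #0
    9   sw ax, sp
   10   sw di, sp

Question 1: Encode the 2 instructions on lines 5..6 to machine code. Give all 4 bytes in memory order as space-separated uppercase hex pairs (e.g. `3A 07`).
26 60 D0 6F

5. sw fields op=0x4:5|rd=6:3|rs=3:3|pad=0:5 → word 2660h → 26 60
6. lsli fields op=0x1a:5|rd=0:3|imm=111:8 → word d06fh → d0 6f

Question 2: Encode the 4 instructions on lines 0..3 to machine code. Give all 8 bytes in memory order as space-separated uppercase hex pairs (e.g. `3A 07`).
D2 A5 89 00 21 60 81 56

0. lsli fields op=0x1a:5|rd=2:3|imm=165:8 → word d2a5h → d2 a5
1. decr fields op=0x11:5|rd=1:3|pad=0:8 → word 8900h → 89 00
2. sw fields op=0x4:5|rd=1:3|rs=3:3|pad=0:5 → word 2160h → 21 60
3. cpi fields op=0x10:5|rd=1:3|imm=86:8 → word 8156h → 81 56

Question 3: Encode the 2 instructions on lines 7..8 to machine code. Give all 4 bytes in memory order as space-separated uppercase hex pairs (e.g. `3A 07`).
line 7 (xor): pack op=0x9:5|rd=7:3|rs=1:3|pad=0:5 = 0x4f20; big→ 4f 20
line 8 (call): pack op=0x3:5|imm=0:11 = 0x1800; big→ 18 00

4F 20 18 00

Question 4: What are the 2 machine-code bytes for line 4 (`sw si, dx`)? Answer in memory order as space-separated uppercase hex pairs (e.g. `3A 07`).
24 60

L4: sw op=0x4:5|rd=4:3|rs=3:3|pad=0:5 ⇒ 0x2460 ⇒ big 24 60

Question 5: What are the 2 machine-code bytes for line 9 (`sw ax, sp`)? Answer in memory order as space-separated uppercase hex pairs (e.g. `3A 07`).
20 E0

L9: sw op=0x4:5|rd=0:3|rs=7:3|pad=0:5 ⇒ 0x20e0 ⇒ big 20 e0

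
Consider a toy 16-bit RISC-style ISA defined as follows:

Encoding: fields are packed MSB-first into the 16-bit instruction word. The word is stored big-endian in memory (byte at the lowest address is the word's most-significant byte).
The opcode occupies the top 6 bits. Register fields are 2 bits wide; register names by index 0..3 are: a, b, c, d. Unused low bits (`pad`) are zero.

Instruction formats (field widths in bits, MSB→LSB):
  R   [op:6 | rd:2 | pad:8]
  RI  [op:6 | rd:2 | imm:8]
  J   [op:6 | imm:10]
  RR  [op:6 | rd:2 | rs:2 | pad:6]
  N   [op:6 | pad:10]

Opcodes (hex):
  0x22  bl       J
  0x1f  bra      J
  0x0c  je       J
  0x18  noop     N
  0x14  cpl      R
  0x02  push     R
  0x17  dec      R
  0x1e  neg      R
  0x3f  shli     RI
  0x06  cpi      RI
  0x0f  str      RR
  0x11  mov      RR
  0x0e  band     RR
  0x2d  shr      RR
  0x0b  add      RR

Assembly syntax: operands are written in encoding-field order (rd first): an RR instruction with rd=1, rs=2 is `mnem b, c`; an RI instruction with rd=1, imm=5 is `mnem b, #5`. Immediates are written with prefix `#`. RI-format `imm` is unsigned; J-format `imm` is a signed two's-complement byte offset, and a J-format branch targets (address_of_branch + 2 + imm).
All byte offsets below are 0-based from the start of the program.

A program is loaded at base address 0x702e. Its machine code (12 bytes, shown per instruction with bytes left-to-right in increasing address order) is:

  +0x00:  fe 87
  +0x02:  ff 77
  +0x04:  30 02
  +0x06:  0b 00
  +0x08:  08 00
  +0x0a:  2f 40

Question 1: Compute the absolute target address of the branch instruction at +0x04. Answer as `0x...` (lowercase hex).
[04] 30 02 → 0x3002
  top 6b → 0xc → je [J]
  imm@[9:0]=0x2 ⇒ #2
  target = base 0x702e + off 0x04 + 2 + imm 2 = 0x7036

0x7036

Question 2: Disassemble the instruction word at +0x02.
off 0x02: read ff 77 as big → 0xff77
  top 6b → 0x3f → shli [RI]
  rd: (w>>8)&0x3=0x3 → d
  imm: (w>>0)&0xff=0x77 → #119

shli d, #119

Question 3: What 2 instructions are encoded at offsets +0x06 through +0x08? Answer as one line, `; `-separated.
+0x06: 0b 00 ⇒ word 0x0b00 (big)
  opcode bits[15:10]=0x2: push/R
  rd@[9:8]=0x3 ⇒ d
+0x08: 08 00 ⇒ word 0x0800 (big)
  opcode bits[15:10]=0x2: push/R
  rd@[9:8]=0x0 ⇒ a

push d; push a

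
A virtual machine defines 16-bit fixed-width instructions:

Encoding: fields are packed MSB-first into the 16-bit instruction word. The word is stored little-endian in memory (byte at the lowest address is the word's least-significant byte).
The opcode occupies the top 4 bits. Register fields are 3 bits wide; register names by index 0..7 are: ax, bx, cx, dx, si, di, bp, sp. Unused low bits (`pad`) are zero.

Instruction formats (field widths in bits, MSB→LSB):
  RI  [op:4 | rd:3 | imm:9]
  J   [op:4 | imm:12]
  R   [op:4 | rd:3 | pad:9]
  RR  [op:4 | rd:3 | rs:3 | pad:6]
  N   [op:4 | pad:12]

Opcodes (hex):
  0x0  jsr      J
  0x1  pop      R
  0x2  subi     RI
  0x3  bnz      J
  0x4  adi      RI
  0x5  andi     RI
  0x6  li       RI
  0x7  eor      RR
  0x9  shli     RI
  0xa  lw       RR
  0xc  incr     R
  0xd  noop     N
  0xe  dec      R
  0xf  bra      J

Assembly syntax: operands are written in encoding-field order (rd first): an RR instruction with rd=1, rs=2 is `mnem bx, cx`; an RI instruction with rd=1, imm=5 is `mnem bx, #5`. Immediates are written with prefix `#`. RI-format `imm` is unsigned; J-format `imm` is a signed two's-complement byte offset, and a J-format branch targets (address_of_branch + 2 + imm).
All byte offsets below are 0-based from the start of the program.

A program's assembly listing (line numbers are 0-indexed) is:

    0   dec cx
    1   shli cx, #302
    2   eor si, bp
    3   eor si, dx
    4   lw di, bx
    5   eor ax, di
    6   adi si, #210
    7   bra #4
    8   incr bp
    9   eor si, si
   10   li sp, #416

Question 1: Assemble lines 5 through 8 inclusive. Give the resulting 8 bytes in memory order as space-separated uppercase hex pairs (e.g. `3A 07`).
L5: eor op=0x7:4|rd=0:3|rs=5:3|pad=0:6 ⇒ 0x7140 ⇒ little 40 71
L6: adi op=0x4:4|rd=4:3|imm=210:9 ⇒ 0x48d2 ⇒ little d2 48
L7: bra op=0xf:4|imm=4:12 ⇒ 0xf004 ⇒ little 04 f0
L8: incr op=0xc:4|rd=6:3|pad=0:9 ⇒ 0xcc00 ⇒ little 00 cc

40 71 D2 48 04 F0 00 CC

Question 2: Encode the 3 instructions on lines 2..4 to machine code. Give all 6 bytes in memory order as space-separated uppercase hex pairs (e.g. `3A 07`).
2. eor fields op=0x7:4|rd=4:3|rs=6:3|pad=0:6 → word 7980h → 80 79
3. eor fields op=0x7:4|rd=4:3|rs=3:3|pad=0:6 → word 78c0h → c0 78
4. lw fields op=0xa:4|rd=5:3|rs=1:3|pad=0:6 → word aa40h → 40 aa

80 79 C0 78 40 AA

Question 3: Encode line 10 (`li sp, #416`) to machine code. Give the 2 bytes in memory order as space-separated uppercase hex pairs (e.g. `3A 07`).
A0 6F

10. li fields op=0x6:4|rd=7:3|imm=416:9 → word 6fa0h → a0 6f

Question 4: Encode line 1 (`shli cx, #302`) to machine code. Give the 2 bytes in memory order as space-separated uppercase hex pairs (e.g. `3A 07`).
line 1 (shli): pack op=0x9:4|rd=2:3|imm=302:9 = 0x952e; little→ 2e 95

2E 95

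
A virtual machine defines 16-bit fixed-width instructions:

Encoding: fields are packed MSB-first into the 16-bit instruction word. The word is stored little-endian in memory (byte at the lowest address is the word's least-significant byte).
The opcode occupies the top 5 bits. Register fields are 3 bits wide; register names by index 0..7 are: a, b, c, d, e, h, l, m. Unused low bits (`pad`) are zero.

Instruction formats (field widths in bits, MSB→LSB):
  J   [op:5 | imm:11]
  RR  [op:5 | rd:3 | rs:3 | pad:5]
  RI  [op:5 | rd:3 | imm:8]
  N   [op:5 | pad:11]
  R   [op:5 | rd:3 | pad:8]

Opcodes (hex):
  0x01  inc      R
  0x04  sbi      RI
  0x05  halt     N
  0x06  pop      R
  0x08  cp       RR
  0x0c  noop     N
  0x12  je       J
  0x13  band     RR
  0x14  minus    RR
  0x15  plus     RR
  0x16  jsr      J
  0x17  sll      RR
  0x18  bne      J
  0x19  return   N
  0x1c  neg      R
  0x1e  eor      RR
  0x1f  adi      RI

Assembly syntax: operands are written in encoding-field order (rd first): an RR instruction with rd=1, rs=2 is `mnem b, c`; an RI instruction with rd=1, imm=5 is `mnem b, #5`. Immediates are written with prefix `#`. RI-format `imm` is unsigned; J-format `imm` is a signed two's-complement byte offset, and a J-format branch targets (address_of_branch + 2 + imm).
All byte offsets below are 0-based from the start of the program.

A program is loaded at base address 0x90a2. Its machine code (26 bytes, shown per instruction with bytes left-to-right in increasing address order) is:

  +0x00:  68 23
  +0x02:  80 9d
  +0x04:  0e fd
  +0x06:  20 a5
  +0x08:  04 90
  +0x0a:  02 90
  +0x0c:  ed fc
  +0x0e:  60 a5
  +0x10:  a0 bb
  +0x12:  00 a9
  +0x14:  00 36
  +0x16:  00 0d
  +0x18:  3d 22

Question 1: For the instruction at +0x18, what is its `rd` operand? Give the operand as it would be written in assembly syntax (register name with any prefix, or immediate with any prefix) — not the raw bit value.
c

+0x18: 3d 22 ⇒ word 0x223d (little)
  op=0x223d>>11=0x4 ⇒ sbi (RI)
  [10:8] rd=2 = c
  [7:0] imm=61 = #61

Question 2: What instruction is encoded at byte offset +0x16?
+0x16: 00 0d ⇒ word 0x0d00 (little)
  opcode bits[15:11]=0x1: inc/R
  rd@[10:8]=0x5 ⇒ h

inc h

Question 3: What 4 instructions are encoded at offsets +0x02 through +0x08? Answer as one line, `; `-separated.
@+02  little-endian(80 9d) = 0x9d80
  opcode bits[15:11]=0x13: band/RR
  [10:8] rd=5 = h
  [7:5] rs=4 = e
@+04  little-endian(0e fd) = 0xfd0e
  opcode bits[15:11]=0x1f: adi/RI
  [10:8] rd=5 = h
  [7:0] imm=14 = #14
@+06  little-endian(20 a5) = 0xa520
  opcode bits[15:11]=0x14: minus/RR
  [10:8] rd=5 = h
  [7:5] rs=1 = b
@+08  little-endian(04 90) = 0x9004
  opcode bits[15:11]=0x12: je/J
  [10:0] imm=4 = #4

band h, e; adi h, #14; minus h, b; je #4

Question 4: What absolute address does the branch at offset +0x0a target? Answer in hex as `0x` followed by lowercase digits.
0x90b0

@+0a  little-endian(02 90) = 0x9002
  opcode bits[15:11]=0x12: je/J
  imm: (w>>0)&0x7ff=0x2 → #2
  target = base 0x90a2 + off 0x0a + 2 + imm 2 = 0x90b0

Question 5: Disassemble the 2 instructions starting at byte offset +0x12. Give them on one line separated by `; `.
[12] 00 a9 → 0xa900
  top 5b → 0x15 → plus [RR]
  rd@[10:8]=0x1 ⇒ b
  rs@[7:5]=0x0 ⇒ a
[14] 00 36 → 0x3600
  top 5b → 0x6 → pop [R]
  rd@[10:8]=0x6 ⇒ l

plus b, a; pop l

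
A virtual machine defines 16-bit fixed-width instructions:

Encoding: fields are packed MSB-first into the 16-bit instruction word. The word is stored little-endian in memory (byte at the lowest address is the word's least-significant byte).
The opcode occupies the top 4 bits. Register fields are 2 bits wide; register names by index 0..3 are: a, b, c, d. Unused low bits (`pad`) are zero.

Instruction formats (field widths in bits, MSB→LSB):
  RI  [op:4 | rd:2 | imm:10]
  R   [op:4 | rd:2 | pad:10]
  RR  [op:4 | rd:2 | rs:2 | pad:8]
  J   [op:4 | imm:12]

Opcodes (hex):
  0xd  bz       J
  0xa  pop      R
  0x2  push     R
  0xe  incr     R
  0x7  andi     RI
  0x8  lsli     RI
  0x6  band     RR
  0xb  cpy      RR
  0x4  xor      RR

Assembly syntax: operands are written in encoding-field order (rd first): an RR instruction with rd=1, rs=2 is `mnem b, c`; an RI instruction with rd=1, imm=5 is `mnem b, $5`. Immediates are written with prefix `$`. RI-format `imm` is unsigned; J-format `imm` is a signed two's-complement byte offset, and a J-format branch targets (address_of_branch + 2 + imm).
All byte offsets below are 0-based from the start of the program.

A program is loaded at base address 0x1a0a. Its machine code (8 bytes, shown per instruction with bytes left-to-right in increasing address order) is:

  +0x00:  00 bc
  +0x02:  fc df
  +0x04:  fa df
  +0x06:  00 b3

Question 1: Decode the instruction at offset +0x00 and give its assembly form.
cpy d, a

[00] 00 bc → 0xbc00
  top 4b → 0xb → cpy [RR]
  rd@[11:10]=0x3 ⇒ d
  rs@[9:8]=0x0 ⇒ a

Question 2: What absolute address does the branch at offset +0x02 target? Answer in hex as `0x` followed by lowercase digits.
+0x02: fc df ⇒ word 0xdffc (little)
  top 4b → 0xd → bz [J]
  [11:0] imm=4092 (s12→-4) = $-4
  target = base 0x1a0a + off 0x02 + 2 + imm -4 = 0x1a0a

0x1a0a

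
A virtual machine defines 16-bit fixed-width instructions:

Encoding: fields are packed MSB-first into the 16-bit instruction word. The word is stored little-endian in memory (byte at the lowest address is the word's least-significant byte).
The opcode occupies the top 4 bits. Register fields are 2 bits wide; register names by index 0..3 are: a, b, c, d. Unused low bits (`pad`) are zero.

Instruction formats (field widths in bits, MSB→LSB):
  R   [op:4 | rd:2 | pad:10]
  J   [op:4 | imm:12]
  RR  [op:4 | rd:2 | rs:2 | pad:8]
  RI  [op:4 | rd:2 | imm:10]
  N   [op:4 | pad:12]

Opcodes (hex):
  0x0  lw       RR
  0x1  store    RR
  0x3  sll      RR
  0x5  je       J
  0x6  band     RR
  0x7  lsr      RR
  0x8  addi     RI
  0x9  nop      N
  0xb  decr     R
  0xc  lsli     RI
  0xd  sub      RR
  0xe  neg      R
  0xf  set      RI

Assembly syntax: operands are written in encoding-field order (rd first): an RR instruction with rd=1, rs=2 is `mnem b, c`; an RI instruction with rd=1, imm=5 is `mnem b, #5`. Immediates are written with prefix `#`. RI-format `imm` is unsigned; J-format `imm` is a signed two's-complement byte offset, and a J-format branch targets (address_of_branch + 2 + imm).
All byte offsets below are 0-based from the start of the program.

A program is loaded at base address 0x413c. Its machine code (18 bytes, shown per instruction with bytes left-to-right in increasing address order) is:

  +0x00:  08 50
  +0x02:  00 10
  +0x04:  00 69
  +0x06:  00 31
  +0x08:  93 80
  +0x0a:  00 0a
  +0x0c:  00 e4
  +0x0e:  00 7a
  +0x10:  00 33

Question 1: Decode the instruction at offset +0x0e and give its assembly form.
lsr c, c

[0e] 00 7a → 0x7a00
  op=0x7a00>>12=0x7 ⇒ lsr (RR)
  [11:10] rd=2 = c
  [9:8] rs=2 = c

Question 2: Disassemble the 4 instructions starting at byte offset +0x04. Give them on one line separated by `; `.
off 0x04: read 00 69 as little → 0x6900
  opcode bits[15:12]=0x6: band/RR
  rd: (w>>10)&0x3=0x2 → c
  rs: (w>>8)&0x3=0x1 → b
off 0x06: read 00 31 as little → 0x3100
  opcode bits[15:12]=0x3: sll/RR
  rd: (w>>10)&0x3=0x0 → a
  rs: (w>>8)&0x3=0x1 → b
off 0x08: read 93 80 as little → 0x8093
  opcode bits[15:12]=0x8: addi/RI
  rd: (w>>10)&0x3=0x0 → a
  imm: (w>>0)&0x3ff=0x93 → #147
off 0x0a: read 00 0a as little → 0x0a00
  opcode bits[15:12]=0x0: lw/RR
  rd: (w>>10)&0x3=0x2 → c
  rs: (w>>8)&0x3=0x2 → c

band c, b; sll a, b; addi a, #147; lw c, c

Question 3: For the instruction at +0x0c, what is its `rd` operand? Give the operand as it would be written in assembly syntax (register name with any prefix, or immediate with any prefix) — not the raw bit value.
b

[0c] 00 e4 → 0xe400
  top 4b → 0xe → neg [R]
  rd: (w>>10)&0x3=0x1 → b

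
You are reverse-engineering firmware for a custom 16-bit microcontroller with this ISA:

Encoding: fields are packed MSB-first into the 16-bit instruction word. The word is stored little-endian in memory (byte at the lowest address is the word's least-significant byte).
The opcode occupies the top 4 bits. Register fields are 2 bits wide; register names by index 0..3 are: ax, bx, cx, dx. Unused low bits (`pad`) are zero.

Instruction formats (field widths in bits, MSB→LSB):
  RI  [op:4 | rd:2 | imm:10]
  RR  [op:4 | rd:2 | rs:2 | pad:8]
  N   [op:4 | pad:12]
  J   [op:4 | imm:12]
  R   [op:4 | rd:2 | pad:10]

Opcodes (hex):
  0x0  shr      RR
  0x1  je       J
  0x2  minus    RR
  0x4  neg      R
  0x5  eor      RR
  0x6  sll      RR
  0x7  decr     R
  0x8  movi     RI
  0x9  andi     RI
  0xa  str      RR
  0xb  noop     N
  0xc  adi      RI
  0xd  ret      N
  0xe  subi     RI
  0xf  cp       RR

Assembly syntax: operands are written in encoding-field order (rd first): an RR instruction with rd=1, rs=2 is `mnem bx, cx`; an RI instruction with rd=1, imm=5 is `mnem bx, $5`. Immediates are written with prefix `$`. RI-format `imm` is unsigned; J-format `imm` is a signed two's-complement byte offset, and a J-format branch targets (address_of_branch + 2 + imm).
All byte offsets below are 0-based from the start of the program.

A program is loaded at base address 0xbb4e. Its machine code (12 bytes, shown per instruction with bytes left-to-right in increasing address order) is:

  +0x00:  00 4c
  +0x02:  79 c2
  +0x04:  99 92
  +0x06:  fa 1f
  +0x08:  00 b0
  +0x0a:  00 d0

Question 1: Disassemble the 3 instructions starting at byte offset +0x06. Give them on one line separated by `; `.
je $-6; noop; ret

@+06  little-endian(fa 1f) = 0x1ffa
  opcode bits[15:12]=0x1: je/J
  imm@[11:0]=0xffa (s12→-6) ⇒ $-6
@+08  little-endian(00 b0) = 0xb000
  opcode bits[15:12]=0xb: noop/N
@+0a  little-endian(00 d0) = 0xd000
  opcode bits[15:12]=0xd: ret/N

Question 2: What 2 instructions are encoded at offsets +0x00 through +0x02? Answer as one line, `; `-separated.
off 0x00: read 00 4c as little → 0x4c00
  top 4b → 0x4 → neg [R]
  rd@[11:10]=0x3 ⇒ dx
off 0x02: read 79 c2 as little → 0xc279
  top 4b → 0xc → adi [RI]
  rd@[11:10]=0x0 ⇒ ax
  imm@[9:0]=0x279 ⇒ $633

neg dx; adi ax, $633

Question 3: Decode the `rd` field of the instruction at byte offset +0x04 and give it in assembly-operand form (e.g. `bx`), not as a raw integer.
[04] 99 92 → 0x9299
  top 4b → 0x9 → andi [RI]
  rd@[11:10]=0x0 ⇒ ax
  imm@[9:0]=0x299 ⇒ $665

ax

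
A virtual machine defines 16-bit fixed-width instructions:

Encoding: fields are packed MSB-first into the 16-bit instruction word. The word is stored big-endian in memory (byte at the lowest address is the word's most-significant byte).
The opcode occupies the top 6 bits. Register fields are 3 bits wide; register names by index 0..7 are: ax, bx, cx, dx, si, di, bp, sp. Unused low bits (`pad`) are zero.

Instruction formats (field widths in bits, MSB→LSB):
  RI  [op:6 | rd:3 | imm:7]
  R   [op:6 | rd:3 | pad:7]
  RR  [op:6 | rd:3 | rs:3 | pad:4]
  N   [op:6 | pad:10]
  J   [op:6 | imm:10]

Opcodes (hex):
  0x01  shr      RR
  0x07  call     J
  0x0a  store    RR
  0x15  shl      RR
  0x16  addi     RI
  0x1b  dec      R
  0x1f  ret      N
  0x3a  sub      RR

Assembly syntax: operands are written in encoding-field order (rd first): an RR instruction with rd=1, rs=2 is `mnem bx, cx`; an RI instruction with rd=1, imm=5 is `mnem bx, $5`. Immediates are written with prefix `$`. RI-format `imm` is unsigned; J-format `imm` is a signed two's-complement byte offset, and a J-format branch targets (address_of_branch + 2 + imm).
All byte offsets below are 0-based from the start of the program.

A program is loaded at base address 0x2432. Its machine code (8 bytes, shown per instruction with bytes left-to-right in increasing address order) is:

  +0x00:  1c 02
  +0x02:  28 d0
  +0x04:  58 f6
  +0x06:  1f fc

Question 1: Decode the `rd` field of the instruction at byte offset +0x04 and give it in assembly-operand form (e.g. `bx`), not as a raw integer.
+0x04: 58 f6 ⇒ word 0x58f6 (big)
  opcode bits[15:10]=0x16: addi/RI
  rd: (w>>7)&0x7=0x1 → bx
  imm: (w>>0)&0x7f=0x76 → $118

bx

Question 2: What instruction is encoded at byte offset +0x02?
off 0x02: read 28 d0 as big → 0x28d0
  op=0x28d0>>10=0xa ⇒ store (RR)
  rd@[9:7]=0x1 ⇒ bx
  rs@[6:4]=0x5 ⇒ di

store bx, di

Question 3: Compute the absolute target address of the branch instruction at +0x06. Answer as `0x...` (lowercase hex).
@+06  big-endian(1f fc) = 0x1ffc
  top 6b → 0x7 → call [J]
  imm: (w>>0)&0x3ff=0x3fc (s10→-4) → $-4
  target = base 0x2432 + off 0x06 + 2 + imm -4 = 0x2436

0x2436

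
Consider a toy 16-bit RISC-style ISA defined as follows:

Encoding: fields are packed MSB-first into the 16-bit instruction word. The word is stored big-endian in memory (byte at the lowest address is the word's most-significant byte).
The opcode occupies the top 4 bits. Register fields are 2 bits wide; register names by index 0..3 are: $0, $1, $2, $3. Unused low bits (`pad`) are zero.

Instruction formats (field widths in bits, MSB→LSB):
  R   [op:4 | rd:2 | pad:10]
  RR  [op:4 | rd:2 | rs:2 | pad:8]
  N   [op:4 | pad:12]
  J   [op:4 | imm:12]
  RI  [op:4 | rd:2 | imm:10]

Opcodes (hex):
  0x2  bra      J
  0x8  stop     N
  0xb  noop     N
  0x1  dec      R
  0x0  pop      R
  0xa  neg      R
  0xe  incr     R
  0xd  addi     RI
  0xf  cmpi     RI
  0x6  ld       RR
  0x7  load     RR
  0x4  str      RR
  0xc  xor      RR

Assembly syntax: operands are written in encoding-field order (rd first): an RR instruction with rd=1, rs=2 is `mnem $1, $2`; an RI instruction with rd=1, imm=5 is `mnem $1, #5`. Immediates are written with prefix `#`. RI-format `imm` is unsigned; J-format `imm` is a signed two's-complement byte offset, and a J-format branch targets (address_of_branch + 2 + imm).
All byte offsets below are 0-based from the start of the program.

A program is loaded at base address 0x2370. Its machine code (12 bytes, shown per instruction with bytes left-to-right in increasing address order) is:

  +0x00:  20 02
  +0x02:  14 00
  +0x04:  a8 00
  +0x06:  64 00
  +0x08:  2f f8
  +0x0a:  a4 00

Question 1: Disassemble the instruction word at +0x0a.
off 0x0a: read a4 00 as big → 0xa400
  top 4b → 0xa → neg [R]
  rd@[11:10]=0x1 ⇒ $1

neg $1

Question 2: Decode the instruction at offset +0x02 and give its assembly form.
dec $1

[02] 14 00 → 0x1400
  opcode bits[15:12]=0x1: dec/R
  rd: (w>>10)&0x3=0x1 → $1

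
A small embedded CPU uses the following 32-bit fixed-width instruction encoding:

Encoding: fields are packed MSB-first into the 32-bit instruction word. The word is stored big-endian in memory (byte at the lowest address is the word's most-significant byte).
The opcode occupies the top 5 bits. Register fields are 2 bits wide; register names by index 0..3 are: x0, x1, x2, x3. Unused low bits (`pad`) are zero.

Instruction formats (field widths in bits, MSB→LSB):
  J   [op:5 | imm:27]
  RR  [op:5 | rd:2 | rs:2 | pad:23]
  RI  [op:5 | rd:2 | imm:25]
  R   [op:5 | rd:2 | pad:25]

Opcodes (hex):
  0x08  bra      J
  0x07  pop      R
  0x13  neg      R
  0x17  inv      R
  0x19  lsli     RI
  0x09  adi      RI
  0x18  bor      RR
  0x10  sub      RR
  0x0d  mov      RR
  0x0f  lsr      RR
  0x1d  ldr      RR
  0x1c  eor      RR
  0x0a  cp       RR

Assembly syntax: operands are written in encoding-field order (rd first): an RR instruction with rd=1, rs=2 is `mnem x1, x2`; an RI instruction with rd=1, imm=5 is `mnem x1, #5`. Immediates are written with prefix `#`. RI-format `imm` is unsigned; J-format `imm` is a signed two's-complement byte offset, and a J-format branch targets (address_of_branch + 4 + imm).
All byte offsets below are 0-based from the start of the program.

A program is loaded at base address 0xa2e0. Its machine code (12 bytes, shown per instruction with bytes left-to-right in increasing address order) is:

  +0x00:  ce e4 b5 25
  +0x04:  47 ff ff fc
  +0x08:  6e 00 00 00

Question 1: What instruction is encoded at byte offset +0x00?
off 0x00: read ce e4 b5 25 as big → 0xcee4b525
  top 5b → 0x19 → lsli [RI]
  [26:25] rd=3 = x3
  [24:0] imm=14988581 = #14988581

lsli x3, #14988581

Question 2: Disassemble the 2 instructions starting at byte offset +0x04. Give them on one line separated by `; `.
bra #-4; mov x3, x0

@+04  big-endian(47 ff ff fc) = 0x47fffffc
  op=0x47fffffc>>27=0x8 ⇒ bra (J)
  imm: (w>>0)&0x7ffffff=0x7fffffc (s27→-4) → #-4
@+08  big-endian(6e 00 00 00) = 0x6e000000
  op=0x6e000000>>27=0xd ⇒ mov (RR)
  rd: (w>>25)&0x3=0x3 → x3
  rs: (w>>23)&0x3=0x0 → x0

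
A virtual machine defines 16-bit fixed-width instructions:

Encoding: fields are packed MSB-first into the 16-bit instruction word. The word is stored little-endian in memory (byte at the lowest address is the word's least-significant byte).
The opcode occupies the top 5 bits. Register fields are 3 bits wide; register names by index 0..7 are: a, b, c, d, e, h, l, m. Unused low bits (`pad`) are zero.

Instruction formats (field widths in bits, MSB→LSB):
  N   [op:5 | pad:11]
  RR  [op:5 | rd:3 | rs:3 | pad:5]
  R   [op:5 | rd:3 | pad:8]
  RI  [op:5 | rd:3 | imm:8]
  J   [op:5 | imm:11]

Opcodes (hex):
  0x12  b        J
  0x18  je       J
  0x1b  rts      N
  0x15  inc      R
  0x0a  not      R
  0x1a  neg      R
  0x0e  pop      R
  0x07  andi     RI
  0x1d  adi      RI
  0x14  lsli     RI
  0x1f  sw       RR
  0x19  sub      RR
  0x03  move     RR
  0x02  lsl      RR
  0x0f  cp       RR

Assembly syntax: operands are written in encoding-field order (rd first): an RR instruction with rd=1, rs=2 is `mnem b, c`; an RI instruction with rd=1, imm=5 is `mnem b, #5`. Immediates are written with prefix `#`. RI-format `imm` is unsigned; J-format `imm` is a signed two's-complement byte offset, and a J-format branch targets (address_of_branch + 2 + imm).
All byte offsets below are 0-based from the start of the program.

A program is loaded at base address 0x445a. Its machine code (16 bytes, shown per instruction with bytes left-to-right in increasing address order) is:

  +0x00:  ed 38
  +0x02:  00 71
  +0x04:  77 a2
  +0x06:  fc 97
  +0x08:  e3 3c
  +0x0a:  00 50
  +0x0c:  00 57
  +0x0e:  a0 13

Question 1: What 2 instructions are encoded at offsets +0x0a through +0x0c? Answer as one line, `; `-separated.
not a; not m

[0a] 00 50 → 0x5000
  top 5b → 0xa → not [R]
  rd@[10:8]=0x0 ⇒ a
[0c] 00 57 → 0x5700
  top 5b → 0xa → not [R]
  rd@[10:8]=0x7 ⇒ m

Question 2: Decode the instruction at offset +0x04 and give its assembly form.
[04] 77 a2 → 0xa277
  top 5b → 0x14 → lsli [RI]
  rd: (w>>8)&0x7=0x2 → c
  imm: (w>>0)&0xff=0x77 → #119

lsli c, #119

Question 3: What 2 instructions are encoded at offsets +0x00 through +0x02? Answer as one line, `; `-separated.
andi a, #237; pop b

off 0x00: read ed 38 as little → 0x38ed
  top 5b → 0x7 → andi [RI]
  rd: (w>>8)&0x7=0x0 → a
  imm: (w>>0)&0xff=0xed → #237
off 0x02: read 00 71 as little → 0x7100
  top 5b → 0xe → pop [R]
  rd: (w>>8)&0x7=0x1 → b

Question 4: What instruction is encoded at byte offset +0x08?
andi e, #227

off 0x08: read e3 3c as little → 0x3ce3
  top 5b → 0x7 → andi [RI]
  [10:8] rd=4 = e
  [7:0] imm=227 = #227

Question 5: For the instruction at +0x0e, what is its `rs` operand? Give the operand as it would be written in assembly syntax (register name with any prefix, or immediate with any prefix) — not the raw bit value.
@+0e  little-endian(a0 13) = 0x13a0
  top 5b → 0x2 → lsl [RR]
  [10:8] rd=3 = d
  [7:5] rs=5 = h

h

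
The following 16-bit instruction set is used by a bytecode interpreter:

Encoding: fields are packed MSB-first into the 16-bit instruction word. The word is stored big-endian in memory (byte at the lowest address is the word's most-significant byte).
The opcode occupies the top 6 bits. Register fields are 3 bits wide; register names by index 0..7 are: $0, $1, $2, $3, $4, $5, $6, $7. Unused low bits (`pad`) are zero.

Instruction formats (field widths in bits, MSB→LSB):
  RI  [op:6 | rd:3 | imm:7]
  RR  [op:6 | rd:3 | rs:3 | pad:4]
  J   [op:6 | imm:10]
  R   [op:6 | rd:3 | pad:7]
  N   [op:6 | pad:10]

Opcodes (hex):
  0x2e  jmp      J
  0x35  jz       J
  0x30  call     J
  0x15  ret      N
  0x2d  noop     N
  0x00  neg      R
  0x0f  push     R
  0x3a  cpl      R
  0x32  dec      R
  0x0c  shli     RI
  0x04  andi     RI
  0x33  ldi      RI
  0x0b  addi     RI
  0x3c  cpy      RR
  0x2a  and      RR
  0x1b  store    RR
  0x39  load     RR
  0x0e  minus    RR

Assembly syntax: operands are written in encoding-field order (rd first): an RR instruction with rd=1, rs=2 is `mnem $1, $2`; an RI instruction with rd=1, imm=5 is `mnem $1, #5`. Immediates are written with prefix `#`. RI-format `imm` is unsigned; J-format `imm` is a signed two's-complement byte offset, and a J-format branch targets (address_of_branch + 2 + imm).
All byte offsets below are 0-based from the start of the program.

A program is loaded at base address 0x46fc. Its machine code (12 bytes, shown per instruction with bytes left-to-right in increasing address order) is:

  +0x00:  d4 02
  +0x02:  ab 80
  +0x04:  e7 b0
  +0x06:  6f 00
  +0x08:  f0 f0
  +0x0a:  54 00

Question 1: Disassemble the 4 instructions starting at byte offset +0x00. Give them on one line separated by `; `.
jz #2; and $7, $0; load $7, $3; store $6, $0

[00] d4 02 → 0xd402
  top 6b → 0x35 → jz [J]
  [9:0] imm=2 = #2
[02] ab 80 → 0xab80
  top 6b → 0x2a → and [RR]
  [9:7] rd=7 = $7
  [6:4] rs=0 = $0
[04] e7 b0 → 0xe7b0
  top 6b → 0x39 → load [RR]
  [9:7] rd=7 = $7
  [6:4] rs=3 = $3
[06] 6f 00 → 0x6f00
  top 6b → 0x1b → store [RR]
  [9:7] rd=6 = $6
  [6:4] rs=0 = $0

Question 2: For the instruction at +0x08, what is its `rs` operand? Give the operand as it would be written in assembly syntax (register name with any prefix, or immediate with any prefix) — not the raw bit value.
@+08  big-endian(f0 f0) = 0xf0f0
  op=0xf0f0>>10=0x3c ⇒ cpy (RR)
  rd@[9:7]=0x1 ⇒ $1
  rs@[6:4]=0x7 ⇒ $7

$7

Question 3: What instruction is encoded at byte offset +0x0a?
ret

[0a] 54 00 → 0x5400
  top 6b → 0x15 → ret [N]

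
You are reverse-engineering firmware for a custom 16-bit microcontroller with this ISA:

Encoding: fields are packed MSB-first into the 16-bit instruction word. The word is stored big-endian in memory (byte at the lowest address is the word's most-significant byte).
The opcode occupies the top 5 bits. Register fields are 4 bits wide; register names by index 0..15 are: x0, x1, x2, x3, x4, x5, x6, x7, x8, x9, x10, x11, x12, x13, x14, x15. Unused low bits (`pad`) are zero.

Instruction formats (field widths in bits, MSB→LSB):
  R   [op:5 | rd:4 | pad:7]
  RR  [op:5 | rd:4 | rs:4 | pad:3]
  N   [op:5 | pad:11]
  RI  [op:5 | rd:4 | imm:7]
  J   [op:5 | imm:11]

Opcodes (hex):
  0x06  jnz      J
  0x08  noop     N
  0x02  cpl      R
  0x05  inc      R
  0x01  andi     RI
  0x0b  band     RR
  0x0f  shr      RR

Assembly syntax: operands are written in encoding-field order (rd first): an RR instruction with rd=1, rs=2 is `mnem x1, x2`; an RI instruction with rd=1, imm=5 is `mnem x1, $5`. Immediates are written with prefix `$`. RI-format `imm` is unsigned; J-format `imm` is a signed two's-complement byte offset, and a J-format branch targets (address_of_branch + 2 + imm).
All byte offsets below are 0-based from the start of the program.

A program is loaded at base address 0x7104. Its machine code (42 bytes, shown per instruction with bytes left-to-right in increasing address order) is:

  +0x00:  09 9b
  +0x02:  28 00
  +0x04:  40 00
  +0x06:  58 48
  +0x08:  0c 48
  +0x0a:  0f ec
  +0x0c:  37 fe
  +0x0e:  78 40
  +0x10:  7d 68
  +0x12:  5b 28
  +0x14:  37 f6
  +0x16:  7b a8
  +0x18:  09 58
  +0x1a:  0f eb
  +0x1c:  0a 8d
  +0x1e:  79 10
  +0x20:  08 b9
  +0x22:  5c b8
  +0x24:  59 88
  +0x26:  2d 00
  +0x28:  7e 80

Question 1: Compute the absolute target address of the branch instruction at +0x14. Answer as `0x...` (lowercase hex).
+0x14: 37 f6 ⇒ word 0x37f6 (big)
  top 5b → 0x6 → jnz [J]
  imm: (w>>0)&0x7ff=0x7f6 (s11→-10) → $-10
  target = base 0x7104 + off 0x14 + 2 + imm -10 = 0x7110

0x7110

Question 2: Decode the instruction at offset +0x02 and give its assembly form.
@+02  big-endian(28 00) = 0x2800
  top 5b → 0x5 → inc [R]
  rd@[10:7]=0x0 ⇒ x0

inc x0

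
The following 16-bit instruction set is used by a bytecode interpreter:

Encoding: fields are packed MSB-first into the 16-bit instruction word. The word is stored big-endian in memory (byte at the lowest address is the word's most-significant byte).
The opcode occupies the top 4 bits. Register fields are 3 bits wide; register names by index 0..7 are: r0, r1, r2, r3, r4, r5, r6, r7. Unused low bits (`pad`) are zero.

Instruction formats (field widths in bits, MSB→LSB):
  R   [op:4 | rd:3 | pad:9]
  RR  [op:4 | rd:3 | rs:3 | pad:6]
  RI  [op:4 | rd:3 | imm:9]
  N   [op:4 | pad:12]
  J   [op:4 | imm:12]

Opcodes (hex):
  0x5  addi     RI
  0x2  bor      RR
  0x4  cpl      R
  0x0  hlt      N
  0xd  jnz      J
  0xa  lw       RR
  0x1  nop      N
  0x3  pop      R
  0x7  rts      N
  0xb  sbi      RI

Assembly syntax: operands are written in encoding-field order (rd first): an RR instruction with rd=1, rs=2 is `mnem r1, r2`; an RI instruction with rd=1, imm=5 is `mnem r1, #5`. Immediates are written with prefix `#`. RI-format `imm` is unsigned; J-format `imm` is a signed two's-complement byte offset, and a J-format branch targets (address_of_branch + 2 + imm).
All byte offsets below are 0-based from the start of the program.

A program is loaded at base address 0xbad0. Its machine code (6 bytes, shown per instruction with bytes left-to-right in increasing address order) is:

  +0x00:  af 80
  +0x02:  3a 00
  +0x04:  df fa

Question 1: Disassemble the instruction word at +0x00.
lw r7, r6

+0x00: af 80 ⇒ word 0xaf80 (big)
  opcode bits[15:12]=0xa: lw/RR
  [11:9] rd=7 = r7
  [8:6] rs=6 = r6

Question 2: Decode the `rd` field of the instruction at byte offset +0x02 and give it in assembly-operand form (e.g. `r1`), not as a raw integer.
r5

@+02  big-endian(3a 00) = 0x3a00
  op=0x3a00>>12=0x3 ⇒ pop (R)
  [11:9] rd=5 = r5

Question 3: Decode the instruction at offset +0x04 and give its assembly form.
@+04  big-endian(df fa) = 0xdffa
  op=0xdffa>>12=0xd ⇒ jnz (J)
  imm@[11:0]=0xffa (s12→-6) ⇒ #-6

jnz #-6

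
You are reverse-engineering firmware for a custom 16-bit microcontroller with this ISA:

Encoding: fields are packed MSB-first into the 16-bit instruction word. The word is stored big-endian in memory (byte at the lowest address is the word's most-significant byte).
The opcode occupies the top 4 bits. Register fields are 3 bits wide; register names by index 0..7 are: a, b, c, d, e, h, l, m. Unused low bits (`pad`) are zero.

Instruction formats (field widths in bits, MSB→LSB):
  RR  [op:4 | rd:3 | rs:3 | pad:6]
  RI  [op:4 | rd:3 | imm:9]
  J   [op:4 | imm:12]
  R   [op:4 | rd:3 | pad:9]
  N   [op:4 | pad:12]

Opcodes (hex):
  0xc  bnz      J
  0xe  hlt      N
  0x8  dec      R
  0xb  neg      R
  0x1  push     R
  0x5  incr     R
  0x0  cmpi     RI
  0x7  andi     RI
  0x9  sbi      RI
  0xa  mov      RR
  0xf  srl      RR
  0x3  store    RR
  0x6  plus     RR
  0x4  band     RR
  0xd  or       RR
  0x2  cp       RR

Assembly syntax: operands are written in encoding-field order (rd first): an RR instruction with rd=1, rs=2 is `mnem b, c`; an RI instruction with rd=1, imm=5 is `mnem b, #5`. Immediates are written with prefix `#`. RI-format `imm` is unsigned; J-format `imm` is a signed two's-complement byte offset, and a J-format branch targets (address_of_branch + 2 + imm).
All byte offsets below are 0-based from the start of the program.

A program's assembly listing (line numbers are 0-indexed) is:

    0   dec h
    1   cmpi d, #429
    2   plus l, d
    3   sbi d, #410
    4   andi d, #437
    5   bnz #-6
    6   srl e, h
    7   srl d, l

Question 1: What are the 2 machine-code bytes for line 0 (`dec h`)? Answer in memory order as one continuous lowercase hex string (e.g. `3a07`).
8a00

L0: dec op=0x8:4|rd=5:3|pad=0:9 ⇒ 0x8a00 ⇒ big 8a 00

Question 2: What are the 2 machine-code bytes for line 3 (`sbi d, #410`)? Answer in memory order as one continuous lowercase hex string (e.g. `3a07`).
979a

L3: sbi op=0x9:4|rd=3:3|imm=410:9 ⇒ 0x979a ⇒ big 97 9a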